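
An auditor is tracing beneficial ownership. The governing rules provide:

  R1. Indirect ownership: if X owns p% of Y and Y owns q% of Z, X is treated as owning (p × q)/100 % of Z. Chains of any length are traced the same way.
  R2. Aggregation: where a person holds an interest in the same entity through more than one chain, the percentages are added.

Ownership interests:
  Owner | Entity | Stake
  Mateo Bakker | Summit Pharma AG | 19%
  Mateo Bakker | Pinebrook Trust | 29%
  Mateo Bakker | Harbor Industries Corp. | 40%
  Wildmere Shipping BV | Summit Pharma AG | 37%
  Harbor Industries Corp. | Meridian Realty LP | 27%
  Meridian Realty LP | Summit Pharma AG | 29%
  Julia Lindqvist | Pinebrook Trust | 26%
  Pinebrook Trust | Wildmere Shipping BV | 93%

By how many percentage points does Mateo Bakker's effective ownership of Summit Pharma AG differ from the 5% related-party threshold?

Chain via Harbor Industries Corp. → Meridian Realty LP (R1): 40% × 27% × 29% = 3.132% of Summit Pharma AG.
Chain via Pinebrook Trust → Wildmere Shipping BV (R1): 29% × 93% × 37% = 9.9789% of Summit Pharma AG.
Direct interest in Summit Pharma AG: 19%.
Aggregating (R2): 3.132% + 9.9789% + 19% = 32.1109%.
32.1109% exceeds the 5% threshold by 27.1109 percentage points.

27.1109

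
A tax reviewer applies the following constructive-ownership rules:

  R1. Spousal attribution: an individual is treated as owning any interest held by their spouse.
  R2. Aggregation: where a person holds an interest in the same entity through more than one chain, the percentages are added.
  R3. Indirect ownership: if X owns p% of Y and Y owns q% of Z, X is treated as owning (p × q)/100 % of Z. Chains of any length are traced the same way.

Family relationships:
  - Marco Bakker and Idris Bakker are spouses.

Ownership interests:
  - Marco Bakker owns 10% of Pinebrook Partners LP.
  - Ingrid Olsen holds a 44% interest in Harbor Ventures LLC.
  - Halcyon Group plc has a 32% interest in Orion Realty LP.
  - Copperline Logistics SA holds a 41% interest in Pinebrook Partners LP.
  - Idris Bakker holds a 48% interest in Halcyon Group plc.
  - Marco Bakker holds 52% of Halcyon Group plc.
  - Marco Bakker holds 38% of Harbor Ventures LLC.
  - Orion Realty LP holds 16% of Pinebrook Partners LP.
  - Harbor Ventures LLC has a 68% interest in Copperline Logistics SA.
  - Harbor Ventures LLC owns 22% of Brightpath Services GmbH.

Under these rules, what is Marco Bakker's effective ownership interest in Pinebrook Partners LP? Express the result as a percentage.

By spousal attribution (R1), Marco Bakker is treated as also owning Idris Bakker's interest in Halcyon Group plc, giving 52% + 48% = 100%.
Chain via Harbor Ventures LLC → Copperline Logistics SA (R3): 38% × 68% × 41% = 10.5944% of Pinebrook Partners LP.
Chain via Halcyon Group plc → Orion Realty LP (R3): 100% × 32% × 16% = 5.12% of Pinebrook Partners LP.
Direct interest in Pinebrook Partners LP: 10%.
Aggregating (R2): 10.5944% + 5.12% + 10% = 25.7144%.

25.7144%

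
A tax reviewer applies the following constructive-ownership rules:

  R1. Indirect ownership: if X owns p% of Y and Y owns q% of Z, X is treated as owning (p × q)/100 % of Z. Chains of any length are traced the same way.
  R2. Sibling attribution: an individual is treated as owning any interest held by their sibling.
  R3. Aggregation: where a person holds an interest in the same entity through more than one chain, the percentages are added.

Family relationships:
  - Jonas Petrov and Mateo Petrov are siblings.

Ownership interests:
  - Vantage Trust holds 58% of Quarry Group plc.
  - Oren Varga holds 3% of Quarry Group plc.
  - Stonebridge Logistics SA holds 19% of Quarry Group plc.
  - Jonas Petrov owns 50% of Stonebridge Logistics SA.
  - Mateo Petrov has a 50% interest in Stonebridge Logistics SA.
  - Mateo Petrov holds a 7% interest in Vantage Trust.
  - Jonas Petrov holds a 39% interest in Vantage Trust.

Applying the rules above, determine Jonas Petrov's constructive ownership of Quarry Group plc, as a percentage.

By sibling attribution (R2), Jonas Petrov is treated as also owning Mateo Petrov's interest in Stonebridge Logistics SA, giving 50% + 50% = 100%.
By sibling attribution (R2), Jonas Petrov is treated as also owning Mateo Petrov's interest in Vantage Trust, giving 39% + 7% = 46%.
Chain via Stonebridge Logistics SA (R1): 100% × 19% = 19% of Quarry Group plc.
Chain via Vantage Trust (R1): 46% × 58% = 26.68% of Quarry Group plc.
Aggregating (R3): 19% + 26.68% = 45.68%.

45.68%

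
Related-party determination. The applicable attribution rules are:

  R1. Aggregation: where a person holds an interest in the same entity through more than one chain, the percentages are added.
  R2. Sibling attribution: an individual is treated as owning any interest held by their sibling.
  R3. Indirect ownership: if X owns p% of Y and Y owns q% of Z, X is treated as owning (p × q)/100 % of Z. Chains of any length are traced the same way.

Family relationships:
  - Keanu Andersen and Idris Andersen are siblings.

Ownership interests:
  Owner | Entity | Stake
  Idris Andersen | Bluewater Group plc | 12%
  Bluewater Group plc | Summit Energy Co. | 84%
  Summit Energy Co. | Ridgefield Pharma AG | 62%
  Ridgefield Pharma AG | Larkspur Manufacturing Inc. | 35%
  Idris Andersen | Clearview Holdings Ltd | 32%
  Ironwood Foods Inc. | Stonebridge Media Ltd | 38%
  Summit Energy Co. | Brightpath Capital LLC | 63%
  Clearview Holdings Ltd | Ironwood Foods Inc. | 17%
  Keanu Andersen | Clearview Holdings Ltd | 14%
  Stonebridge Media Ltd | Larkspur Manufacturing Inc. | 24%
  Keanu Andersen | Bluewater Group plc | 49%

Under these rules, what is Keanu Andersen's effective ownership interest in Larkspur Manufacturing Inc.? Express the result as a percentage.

By sibling attribution (R2), Keanu Andersen is treated as also owning Idris Andersen's interest in Bluewater Group plc, giving 49% + 12% = 61%.
By sibling attribution (R2), Keanu Andersen is treated as also owning Idris Andersen's interest in Clearview Holdings Ltd, giving 14% + 32% = 46%.
Chain via Bluewater Group plc → Summit Energy Co. → Ridgefield Pharma AG (R3): 61% × 84% × 62% × 35% = 11.11908% of Larkspur Manufacturing Inc.
Chain via Clearview Holdings Ltd → Ironwood Foods Inc. → Stonebridge Media Ltd (R3): 46% × 17% × 38% × 24% = 0.713184% of Larkspur Manufacturing Inc.
Aggregating (R1): 11.11908% + 0.713184% = 11.832264%.

11.832264%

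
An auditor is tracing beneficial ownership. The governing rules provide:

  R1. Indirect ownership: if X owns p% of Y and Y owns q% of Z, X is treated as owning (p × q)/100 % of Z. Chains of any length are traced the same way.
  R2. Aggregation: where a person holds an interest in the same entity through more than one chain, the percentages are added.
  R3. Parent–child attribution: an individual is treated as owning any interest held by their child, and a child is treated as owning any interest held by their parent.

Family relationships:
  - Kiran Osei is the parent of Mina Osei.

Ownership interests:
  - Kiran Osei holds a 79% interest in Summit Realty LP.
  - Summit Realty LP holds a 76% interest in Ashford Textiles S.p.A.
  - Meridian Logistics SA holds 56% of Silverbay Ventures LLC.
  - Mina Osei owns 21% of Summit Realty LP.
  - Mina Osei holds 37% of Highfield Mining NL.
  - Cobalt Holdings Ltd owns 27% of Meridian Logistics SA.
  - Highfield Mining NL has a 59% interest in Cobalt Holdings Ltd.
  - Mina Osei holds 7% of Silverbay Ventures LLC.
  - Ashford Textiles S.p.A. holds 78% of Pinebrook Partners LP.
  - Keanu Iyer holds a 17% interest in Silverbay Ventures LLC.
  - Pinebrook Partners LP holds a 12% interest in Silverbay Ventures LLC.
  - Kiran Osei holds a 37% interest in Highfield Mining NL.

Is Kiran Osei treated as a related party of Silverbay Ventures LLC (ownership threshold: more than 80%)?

By parent–child attribution (R3), Kiran Osei is treated as also owning Mina Osei's interest in Summit Realty LP, giving 79% + 21% = 100%.
By parent–child attribution (R3), Kiran Osei is treated as also owning Mina Osei's interest in Highfield Mining NL, giving 37% + 37% = 74%.
By parent–child attribution (R3), Kiran Osei is treated as owning Mina Osei's 7% interest in Silverbay Ventures LLC.
Chain via Summit Realty LP → Ashford Textiles S.p.A. → Pinebrook Partners LP (R1): 100% × 76% × 78% × 12% = 7.1136% of Silverbay Ventures LLC.
Chain via Highfield Mining NL → Cobalt Holdings Ltd → Meridian Logistics SA (R1): 74% × 59% × 27% × 56% = 6.601392% of Silverbay Ventures LLC.
Direct interest in Silverbay Ventures LLC: 7%.
Aggregating (R2): 7.1136% + 6.601392% + 7% = 20.714992%.
20.714992% does not exceed the 80% threshold, so Kiran is not a related party to Silverbay Ventures LLC.

No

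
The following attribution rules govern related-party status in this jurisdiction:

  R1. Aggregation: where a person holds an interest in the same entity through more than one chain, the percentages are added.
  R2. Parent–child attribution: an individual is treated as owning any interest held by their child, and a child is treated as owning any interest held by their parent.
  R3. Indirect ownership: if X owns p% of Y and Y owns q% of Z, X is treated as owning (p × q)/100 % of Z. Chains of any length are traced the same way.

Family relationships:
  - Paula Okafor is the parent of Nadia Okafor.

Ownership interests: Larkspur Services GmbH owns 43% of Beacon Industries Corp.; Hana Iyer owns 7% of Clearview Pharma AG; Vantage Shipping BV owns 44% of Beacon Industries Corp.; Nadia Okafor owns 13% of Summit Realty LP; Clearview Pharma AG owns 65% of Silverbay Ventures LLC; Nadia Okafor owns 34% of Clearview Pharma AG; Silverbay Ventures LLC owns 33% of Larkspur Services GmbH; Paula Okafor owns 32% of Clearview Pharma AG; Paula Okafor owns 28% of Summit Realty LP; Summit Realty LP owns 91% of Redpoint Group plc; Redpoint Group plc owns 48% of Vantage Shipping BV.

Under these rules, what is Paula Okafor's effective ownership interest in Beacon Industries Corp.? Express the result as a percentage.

By parent–child attribution (R2), Paula Okafor is treated as also owning Nadia Okafor's interest in Summit Realty LP, giving 28% + 13% = 41%.
By parent–child attribution (R2), Paula Okafor is treated as also owning Nadia Okafor's interest in Clearview Pharma AG, giving 32% + 34% = 66%.
Chain via Summit Realty LP → Redpoint Group plc → Vantage Shipping BV (R3): 41% × 91% × 48% × 44% = 7.879872% of Beacon Industries Corp.
Chain via Clearview Pharma AG → Silverbay Ventures LLC → Larkspur Services GmbH (R3): 66% × 65% × 33% × 43% = 6.08751% of Beacon Industries Corp.
Aggregating (R1): 7.879872% + 6.08751% = 13.967382%.

13.967382%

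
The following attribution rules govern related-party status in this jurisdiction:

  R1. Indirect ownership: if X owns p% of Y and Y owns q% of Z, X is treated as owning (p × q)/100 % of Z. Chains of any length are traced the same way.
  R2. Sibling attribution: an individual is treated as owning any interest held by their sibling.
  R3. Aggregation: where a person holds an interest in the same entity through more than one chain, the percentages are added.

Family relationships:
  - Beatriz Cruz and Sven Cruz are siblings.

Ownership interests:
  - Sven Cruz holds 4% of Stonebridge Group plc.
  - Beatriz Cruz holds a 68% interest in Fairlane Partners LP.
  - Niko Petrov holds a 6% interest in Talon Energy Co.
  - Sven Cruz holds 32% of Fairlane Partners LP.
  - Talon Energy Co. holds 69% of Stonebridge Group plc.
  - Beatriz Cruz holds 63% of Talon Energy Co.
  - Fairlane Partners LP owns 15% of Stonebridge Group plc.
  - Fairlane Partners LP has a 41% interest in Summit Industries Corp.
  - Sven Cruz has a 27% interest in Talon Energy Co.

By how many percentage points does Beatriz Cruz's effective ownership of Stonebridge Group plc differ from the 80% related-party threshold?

1.1

By sibling attribution (R2), Beatriz Cruz is treated as also owning Sven Cruz's interest in Talon Energy Co, giving 63% + 27% = 90%.
By sibling attribution (R2), Beatriz Cruz is treated as also owning Sven Cruz's interest in Fairlane Partners LP, giving 68% + 32% = 100%.
By sibling attribution (R2), Beatriz Cruz is treated as owning Sven Cruz's 4% interest in Stonebridge Group plc.
Chain via Talon Energy Co. (R1): 90% × 69% = 62.1% of Stonebridge Group plc.
Chain via Fairlane Partners LP (R1): 100% × 15% = 15% of Stonebridge Group plc.
Direct interest in Stonebridge Group plc: 4%.
Aggregating (R3): 62.1% + 15% + 4% = 81.1%.
81.1% exceeds the 80% threshold by 1.1 percentage points.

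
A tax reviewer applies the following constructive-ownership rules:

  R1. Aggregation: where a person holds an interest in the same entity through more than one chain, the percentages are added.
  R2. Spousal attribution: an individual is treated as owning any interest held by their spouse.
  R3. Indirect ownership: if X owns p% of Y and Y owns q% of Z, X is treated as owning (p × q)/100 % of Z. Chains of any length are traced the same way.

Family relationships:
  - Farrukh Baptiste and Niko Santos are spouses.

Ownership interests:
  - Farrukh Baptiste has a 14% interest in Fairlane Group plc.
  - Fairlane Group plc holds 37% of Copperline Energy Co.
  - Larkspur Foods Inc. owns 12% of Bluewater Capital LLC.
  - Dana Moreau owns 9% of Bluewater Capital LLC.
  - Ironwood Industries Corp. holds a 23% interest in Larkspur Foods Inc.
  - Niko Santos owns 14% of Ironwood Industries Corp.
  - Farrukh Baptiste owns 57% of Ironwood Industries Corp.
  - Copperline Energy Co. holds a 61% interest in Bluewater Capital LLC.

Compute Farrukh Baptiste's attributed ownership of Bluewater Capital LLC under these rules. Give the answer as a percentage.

5.1194%

By spousal attribution (R2), Farrukh Baptiste is treated as also owning Niko Santos's interest in Ironwood Industries Corp, giving 57% + 14% = 71%.
Chain via Fairlane Group plc → Copperline Energy Co. (R3): 14% × 37% × 61% = 3.1598% of Bluewater Capital LLC.
Chain via Ironwood Industries Corp. → Larkspur Foods Inc. (R3): 71% × 23% × 12% = 1.9596% of Bluewater Capital LLC.
Aggregating (R1): 3.1598% + 1.9596% = 5.1194%.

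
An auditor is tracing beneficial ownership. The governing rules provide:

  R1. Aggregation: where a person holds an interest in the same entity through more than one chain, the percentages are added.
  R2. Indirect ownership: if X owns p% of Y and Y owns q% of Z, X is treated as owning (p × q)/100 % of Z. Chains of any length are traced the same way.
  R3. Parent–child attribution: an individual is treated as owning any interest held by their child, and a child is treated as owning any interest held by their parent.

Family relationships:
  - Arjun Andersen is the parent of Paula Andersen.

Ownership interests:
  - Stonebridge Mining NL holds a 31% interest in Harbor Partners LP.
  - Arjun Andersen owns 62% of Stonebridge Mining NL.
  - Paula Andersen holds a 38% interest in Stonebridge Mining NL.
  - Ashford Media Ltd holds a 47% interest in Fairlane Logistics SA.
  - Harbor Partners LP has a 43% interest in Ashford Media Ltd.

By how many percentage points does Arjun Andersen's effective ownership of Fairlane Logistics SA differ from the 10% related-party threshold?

3.7349

By parent–child attribution (R3), Arjun Andersen is treated as also owning Paula Andersen's interest in Stonebridge Mining NL, giving 62% + 38% = 100%.
Chain via Stonebridge Mining NL → Harbor Partners LP → Ashford Media Ltd (R2): 100% × 31% × 43% × 47% = 6.2651% of Fairlane Logistics SA.
6.2651% falls short of the 10% threshold by 3.7349 percentage points.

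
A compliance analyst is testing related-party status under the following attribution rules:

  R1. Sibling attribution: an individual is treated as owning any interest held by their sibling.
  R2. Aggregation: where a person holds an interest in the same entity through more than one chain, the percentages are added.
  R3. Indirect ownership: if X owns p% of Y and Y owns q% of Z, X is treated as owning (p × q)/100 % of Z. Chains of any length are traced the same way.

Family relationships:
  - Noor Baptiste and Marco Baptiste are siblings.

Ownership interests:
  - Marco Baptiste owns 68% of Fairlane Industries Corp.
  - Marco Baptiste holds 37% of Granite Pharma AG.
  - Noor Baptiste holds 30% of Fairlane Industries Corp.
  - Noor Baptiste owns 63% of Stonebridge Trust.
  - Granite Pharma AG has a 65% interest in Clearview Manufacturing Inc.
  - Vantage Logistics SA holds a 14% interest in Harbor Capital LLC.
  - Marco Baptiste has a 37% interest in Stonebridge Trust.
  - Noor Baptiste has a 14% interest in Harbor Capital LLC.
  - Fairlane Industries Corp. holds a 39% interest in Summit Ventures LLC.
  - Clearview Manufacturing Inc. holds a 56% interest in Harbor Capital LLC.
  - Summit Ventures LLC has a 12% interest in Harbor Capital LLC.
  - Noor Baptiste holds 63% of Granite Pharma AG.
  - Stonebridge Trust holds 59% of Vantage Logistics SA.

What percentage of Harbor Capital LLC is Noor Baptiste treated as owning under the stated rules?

63.2464%

By sibling attribution (R1), Noor Baptiste is treated as also owning Marco Baptiste's interest in Granite Pharma AG, giving 63% + 37% = 100%.
By sibling attribution (R1), Noor Baptiste is treated as also owning Marco Baptiste's interest in Fairlane Industries Corp, giving 30% + 68% = 98%.
By sibling attribution (R1), Noor Baptiste is treated as also owning Marco Baptiste's interest in Stonebridge Trust, giving 63% + 37% = 100%.
Chain via Granite Pharma AG → Clearview Manufacturing Inc. (R3): 100% × 65% × 56% = 36.4% of Harbor Capital LLC.
Chain via Fairlane Industries Corp. → Summit Ventures LLC (R3): 98% × 39% × 12% = 4.5864% of Harbor Capital LLC.
Chain via Stonebridge Trust → Vantage Logistics SA (R3): 100% × 59% × 14% = 8.26% of Harbor Capital LLC.
Direct interest in Harbor Capital LLC: 14%.
Aggregating (R2): 36.4% + 4.5864% + 8.26% + 14% = 63.2464%.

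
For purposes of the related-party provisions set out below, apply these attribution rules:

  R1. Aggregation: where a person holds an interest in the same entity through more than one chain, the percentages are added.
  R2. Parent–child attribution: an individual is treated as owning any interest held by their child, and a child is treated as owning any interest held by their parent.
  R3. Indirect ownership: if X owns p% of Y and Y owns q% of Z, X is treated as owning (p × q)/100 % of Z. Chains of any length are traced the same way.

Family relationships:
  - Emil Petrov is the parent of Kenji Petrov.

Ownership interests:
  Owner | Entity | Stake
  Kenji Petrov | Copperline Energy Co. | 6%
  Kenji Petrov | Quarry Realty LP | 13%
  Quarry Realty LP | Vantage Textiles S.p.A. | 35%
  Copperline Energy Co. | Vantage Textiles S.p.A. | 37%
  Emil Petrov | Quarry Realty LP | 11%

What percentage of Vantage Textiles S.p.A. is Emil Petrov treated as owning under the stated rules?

By parent–child attribution (R2), Emil Petrov is treated as also owning Kenji Petrov's interest in Quarry Realty LP, giving 11% + 13% = 24%.
By parent–child attribution (R2), Emil Petrov is treated as owning Kenji Petrov's 6% interest in Copperline Energy Co.
Chain via Quarry Realty LP (R3): 24% × 35% = 8.4% of Vantage Textiles S.p.A.
Chain via Copperline Energy Co. (R3): 6% × 37% = 2.22% of Vantage Textiles S.p.A.
Aggregating (R1): 8.4% + 2.22% = 10.62%.

10.62%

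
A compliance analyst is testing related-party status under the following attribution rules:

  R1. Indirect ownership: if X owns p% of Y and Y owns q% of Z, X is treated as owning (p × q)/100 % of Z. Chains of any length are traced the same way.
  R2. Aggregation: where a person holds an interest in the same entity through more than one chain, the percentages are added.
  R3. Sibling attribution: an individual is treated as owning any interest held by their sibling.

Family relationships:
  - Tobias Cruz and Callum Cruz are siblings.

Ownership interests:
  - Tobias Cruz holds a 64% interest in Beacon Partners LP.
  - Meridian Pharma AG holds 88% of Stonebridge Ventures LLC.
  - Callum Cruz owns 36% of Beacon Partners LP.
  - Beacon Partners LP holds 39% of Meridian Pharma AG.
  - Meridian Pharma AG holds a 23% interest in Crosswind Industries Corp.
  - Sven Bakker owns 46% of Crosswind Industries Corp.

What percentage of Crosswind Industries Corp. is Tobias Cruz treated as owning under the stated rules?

8.97%

By sibling attribution (R3), Tobias Cruz is treated as also owning Callum Cruz's interest in Beacon Partners LP, giving 64% + 36% = 100%.
Chain via Beacon Partners LP → Meridian Pharma AG (R1): 100% × 39% × 23% = 8.97% of Crosswind Industries Corp.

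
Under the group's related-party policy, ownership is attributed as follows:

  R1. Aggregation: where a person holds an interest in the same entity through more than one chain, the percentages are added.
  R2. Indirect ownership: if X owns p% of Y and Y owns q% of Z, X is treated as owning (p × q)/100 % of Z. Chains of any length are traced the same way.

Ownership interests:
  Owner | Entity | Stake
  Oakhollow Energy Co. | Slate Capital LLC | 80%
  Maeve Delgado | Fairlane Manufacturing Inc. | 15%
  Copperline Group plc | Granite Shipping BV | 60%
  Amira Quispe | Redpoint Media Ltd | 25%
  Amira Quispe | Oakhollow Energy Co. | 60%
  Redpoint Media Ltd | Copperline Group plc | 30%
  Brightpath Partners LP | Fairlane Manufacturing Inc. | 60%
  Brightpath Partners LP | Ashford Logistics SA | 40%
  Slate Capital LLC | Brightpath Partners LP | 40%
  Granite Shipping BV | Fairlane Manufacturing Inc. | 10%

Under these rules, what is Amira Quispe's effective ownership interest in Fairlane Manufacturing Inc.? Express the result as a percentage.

Chain via Redpoint Media Ltd → Copperline Group plc → Granite Shipping BV (R2): 25% × 30% × 60% × 10% = 0.45% of Fairlane Manufacturing Inc.
Chain via Oakhollow Energy Co. → Slate Capital LLC → Brightpath Partners LP (R2): 60% × 80% × 40% × 60% = 11.52% of Fairlane Manufacturing Inc.
Aggregating (R1): 0.45% + 11.52% = 11.97%.

11.97%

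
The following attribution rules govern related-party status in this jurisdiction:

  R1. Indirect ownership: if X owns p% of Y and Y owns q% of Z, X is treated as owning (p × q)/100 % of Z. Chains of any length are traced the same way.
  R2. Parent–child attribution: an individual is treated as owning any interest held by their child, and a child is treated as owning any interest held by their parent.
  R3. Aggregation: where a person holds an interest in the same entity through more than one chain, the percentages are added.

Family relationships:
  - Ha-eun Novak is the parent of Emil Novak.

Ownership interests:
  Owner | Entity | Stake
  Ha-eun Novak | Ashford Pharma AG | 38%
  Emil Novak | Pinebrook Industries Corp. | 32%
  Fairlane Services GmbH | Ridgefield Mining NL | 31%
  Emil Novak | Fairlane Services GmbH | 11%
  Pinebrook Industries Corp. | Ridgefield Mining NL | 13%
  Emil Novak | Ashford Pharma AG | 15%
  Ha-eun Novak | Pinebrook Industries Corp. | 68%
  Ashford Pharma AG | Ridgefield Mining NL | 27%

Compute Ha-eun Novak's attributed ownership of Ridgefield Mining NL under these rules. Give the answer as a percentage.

By parent–child attribution (R2), Ha-eun Novak is treated as also owning Emil Novak's interest in Pinebrook Industries Corp, giving 68% + 32% = 100%.
By parent–child attribution (R2), Ha-eun Novak is treated as also owning Emil Novak's interest in Ashford Pharma AG, giving 38% + 15% = 53%.
By parent–child attribution (R2), Ha-eun Novak is treated as owning Emil Novak's 11% interest in Fairlane Services GmbH.
Chain via Pinebrook Industries Corp. (R1): 100% × 13% = 13% of Ridgefield Mining NL.
Chain via Ashford Pharma AG (R1): 53% × 27% = 14.31% of Ridgefield Mining NL.
Chain via Fairlane Services GmbH (R1): 11% × 31% = 3.41% of Ridgefield Mining NL.
Aggregating (R3): 13% + 14.31% + 3.41% = 30.72%.

30.72%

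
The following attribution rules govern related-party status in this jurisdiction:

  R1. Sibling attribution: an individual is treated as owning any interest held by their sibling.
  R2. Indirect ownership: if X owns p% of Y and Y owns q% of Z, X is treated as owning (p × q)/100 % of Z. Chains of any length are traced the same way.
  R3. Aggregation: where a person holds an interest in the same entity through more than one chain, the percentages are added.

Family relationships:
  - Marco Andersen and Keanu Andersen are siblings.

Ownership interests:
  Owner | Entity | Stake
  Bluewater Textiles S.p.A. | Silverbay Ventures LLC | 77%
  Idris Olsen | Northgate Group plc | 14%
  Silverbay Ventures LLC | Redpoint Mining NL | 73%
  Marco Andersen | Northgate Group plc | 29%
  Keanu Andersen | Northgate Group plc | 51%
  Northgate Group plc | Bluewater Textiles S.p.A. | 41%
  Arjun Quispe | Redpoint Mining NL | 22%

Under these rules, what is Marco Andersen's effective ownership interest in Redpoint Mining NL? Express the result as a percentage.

By sibling attribution (R1), Marco Andersen is treated as also owning Keanu Andersen's interest in Northgate Group plc, giving 29% + 51% = 80%.
Chain via Northgate Group plc → Bluewater Textiles S.p.A. → Silverbay Ventures LLC (R2): 80% × 41% × 77% × 73% = 18.43688% of Redpoint Mining NL.

18.43688%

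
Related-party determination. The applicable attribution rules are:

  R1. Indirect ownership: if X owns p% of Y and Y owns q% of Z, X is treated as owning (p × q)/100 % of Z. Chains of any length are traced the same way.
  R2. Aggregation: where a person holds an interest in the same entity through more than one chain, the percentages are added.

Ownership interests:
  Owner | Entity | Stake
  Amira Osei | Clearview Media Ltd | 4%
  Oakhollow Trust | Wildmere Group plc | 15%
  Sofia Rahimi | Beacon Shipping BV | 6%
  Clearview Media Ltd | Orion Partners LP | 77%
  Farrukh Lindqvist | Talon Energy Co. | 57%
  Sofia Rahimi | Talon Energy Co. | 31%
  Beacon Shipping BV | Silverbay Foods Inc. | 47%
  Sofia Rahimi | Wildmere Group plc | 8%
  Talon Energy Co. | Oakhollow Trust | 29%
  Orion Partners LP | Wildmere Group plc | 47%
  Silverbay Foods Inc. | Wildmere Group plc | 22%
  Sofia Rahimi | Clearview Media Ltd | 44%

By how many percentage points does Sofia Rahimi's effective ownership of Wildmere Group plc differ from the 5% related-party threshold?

20.8925

Chain via Beacon Shipping BV → Silverbay Foods Inc. (R1): 6% × 47% × 22% = 0.6204% of Wildmere Group plc.
Chain via Talon Energy Co. → Oakhollow Trust (R1): 31% × 29% × 15% = 1.3485% of Wildmere Group plc.
Chain via Clearview Media Ltd → Orion Partners LP (R1): 44% × 77% × 47% = 15.9236% of Wildmere Group plc.
Direct interest in Wildmere Group plc: 8%.
Aggregating (R2): 0.6204% + 1.3485% + 15.9236% + 8% = 25.8925%.
25.8925% exceeds the 5% threshold by 20.8925 percentage points.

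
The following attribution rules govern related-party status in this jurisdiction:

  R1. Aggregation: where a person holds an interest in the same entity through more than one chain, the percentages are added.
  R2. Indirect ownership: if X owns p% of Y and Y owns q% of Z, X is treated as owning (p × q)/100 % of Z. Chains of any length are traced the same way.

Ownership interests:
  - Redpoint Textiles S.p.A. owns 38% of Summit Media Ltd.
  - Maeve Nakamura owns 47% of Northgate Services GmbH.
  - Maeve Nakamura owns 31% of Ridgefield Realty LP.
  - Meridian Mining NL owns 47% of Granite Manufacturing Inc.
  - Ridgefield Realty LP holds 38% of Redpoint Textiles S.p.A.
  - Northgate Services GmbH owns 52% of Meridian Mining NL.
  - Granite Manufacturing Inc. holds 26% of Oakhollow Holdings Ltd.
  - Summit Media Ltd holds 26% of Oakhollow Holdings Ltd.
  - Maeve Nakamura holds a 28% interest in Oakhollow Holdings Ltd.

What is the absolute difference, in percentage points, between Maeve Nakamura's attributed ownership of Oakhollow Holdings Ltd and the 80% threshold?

47.849568

Chain via Ridgefield Realty LP → Redpoint Textiles S.p.A. → Summit Media Ltd (R2): 31% × 38% × 38% × 26% = 1.163864% of Oakhollow Holdings Ltd.
Chain via Northgate Services GmbH → Meridian Mining NL → Granite Manufacturing Inc. (R2): 47% × 52% × 47% × 26% = 2.986568% of Oakhollow Holdings Ltd.
Direct interest in Oakhollow Holdings Ltd: 28%.
Aggregating (R1): 1.163864% + 2.986568% + 28% = 32.150432%.
32.150432% falls short of the 80% threshold by 47.849568 percentage points.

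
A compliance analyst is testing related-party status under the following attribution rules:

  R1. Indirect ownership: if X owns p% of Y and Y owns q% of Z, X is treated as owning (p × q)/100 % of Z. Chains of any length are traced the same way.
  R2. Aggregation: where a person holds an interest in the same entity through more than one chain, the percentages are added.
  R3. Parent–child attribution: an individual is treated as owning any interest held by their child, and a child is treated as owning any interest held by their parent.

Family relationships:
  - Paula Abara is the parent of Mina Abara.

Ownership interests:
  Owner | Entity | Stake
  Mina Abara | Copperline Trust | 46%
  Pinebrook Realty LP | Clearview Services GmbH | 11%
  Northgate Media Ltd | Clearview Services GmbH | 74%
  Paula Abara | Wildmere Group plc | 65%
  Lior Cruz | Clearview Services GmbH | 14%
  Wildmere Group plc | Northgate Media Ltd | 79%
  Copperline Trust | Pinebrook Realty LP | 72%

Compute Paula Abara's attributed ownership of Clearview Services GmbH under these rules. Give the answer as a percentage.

By parent–child attribution (R3), Paula Abara is treated as owning Mina Abara's 46% interest in Copperline Trust.
Chain via Wildmere Group plc → Northgate Media Ltd (R1): 65% × 79% × 74% = 37.999% of Clearview Services GmbH.
Chain via Copperline Trust → Pinebrook Realty LP (R1): 46% × 72% × 11% = 3.6432% of Clearview Services GmbH.
Aggregating (R2): 37.999% + 3.6432% = 41.6422%.

41.6422%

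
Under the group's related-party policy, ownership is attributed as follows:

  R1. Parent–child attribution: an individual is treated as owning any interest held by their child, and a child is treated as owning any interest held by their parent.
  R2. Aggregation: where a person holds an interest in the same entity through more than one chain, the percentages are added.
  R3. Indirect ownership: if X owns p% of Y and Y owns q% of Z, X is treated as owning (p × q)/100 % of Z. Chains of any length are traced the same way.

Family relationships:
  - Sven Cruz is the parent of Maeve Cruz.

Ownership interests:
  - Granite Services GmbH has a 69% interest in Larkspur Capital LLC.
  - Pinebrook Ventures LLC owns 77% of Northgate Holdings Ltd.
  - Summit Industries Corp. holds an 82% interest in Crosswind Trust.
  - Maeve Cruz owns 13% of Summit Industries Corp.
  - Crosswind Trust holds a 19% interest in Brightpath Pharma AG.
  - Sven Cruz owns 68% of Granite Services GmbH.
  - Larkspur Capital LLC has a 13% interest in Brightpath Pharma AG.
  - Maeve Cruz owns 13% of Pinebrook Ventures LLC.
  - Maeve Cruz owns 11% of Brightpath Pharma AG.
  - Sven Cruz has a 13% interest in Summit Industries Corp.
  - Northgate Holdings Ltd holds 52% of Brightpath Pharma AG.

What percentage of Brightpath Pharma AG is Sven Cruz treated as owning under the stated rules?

By parent–child attribution (R1), Sven Cruz is treated as also owning Maeve Cruz's interest in Summit Industries Corp, giving 13% + 13% = 26%.
By parent–child attribution (R1), Sven Cruz is treated as owning Maeve Cruz's 13% interest in Pinebrook Ventures LLC.
By parent–child attribution (R1), Sven Cruz is treated as owning Maeve Cruz's 11% interest in Brightpath Pharma AG.
Chain via Summit Industries Corp. → Crosswind Trust (R3): 26% × 82% × 19% = 4.0508% of Brightpath Pharma AG.
Chain via Granite Services GmbH → Larkspur Capital LLC (R3): 68% × 69% × 13% = 6.0996% of Brightpath Pharma AG.
Chain via Pinebrook Ventures LLC → Northgate Holdings Ltd (R3): 13% × 77% × 52% = 5.2052% of Brightpath Pharma AG.
Direct interest in Brightpath Pharma AG: 11%.
Aggregating (R2): 4.0508% + 6.0996% + 5.2052% + 11% = 26.3556%.

26.3556%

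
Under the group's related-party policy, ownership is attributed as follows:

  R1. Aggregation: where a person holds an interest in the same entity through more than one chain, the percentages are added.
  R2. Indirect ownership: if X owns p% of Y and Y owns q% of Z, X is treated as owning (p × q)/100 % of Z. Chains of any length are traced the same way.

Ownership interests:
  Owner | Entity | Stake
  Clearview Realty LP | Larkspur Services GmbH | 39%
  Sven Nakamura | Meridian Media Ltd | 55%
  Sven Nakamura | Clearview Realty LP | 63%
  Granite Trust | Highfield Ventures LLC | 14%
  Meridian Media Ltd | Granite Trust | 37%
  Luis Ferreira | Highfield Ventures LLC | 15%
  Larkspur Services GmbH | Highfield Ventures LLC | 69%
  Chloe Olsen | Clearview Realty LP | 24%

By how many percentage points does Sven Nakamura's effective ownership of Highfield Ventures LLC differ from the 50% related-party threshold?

Chain via Meridian Media Ltd → Granite Trust (R2): 55% × 37% × 14% = 2.849% of Highfield Ventures LLC.
Chain via Clearview Realty LP → Larkspur Services GmbH (R2): 63% × 39% × 69% = 16.9533% of Highfield Ventures LLC.
Aggregating (R1): 2.849% + 16.9533% = 19.8023%.
19.8023% falls short of the 50% threshold by 30.1977 percentage points.

30.1977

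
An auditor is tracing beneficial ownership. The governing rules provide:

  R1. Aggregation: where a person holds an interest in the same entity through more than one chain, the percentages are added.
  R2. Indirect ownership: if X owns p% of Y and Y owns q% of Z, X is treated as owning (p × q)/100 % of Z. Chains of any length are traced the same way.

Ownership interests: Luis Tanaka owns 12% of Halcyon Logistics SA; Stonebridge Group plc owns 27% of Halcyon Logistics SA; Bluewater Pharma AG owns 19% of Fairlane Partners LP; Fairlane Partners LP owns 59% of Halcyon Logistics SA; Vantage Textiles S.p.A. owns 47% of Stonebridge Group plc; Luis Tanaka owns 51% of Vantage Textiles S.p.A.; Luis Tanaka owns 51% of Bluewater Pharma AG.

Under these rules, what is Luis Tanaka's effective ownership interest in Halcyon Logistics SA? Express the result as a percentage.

24.189%

Chain via Vantage Textiles S.p.A. → Stonebridge Group plc (R2): 51% × 47% × 27% = 6.4719% of Halcyon Logistics SA.
Chain via Bluewater Pharma AG → Fairlane Partners LP (R2): 51% × 19% × 59% = 5.7171% of Halcyon Logistics SA.
Direct interest in Halcyon Logistics SA: 12%.
Aggregating (R1): 6.4719% + 5.7171% + 12% = 24.189%.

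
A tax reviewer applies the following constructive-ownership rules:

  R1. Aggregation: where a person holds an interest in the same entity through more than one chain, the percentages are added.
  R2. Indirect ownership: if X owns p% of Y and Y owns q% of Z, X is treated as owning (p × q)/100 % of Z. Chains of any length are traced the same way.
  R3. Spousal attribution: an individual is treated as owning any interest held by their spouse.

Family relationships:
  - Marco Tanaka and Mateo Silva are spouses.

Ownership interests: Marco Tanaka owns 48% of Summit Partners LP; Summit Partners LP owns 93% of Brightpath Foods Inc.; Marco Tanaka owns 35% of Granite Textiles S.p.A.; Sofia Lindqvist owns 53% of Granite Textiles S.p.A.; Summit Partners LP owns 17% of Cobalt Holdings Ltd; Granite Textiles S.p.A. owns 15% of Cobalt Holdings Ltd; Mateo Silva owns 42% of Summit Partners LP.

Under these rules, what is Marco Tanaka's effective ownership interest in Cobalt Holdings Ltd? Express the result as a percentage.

By spousal attribution (R3), Marco Tanaka is treated as also owning Mateo Silva's interest in Summit Partners LP, giving 48% + 42% = 90%.
Chain via Summit Partners LP (R2): 90% × 17% = 15.3% of Cobalt Holdings Ltd.
Chain via Granite Textiles S.p.A. (R2): 35% × 15% = 5.25% of Cobalt Holdings Ltd.
Aggregating (R1): 15.3% + 5.25% = 20.55%.

20.55%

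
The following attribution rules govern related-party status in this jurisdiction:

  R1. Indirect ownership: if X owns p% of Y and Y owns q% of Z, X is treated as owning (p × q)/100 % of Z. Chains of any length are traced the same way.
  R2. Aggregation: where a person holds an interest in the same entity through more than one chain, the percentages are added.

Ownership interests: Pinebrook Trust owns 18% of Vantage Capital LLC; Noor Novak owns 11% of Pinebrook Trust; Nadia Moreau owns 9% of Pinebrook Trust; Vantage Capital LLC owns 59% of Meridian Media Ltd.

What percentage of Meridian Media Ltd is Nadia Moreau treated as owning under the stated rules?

Chain via Pinebrook Trust → Vantage Capital LLC (R1): 9% × 18% × 59% = 0.9558% of Meridian Media Ltd.

0.9558%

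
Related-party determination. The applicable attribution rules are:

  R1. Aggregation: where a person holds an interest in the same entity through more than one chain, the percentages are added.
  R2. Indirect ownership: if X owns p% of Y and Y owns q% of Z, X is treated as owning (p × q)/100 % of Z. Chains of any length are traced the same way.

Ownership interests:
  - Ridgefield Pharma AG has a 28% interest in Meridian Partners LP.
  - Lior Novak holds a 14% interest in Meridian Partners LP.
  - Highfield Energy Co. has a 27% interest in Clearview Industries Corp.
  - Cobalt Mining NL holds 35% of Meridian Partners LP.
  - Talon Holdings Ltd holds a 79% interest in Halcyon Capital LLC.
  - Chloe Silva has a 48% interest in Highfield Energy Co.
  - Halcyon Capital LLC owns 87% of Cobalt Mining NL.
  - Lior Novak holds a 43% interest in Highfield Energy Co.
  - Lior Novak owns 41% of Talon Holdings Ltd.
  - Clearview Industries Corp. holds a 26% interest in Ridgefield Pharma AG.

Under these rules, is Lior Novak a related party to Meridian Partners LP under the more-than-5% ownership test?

Yes

Chain via Talon Holdings Ltd → Halcyon Capital LLC → Cobalt Mining NL (R2): 41% × 79% × 87% × 35% = 9.862755% of Meridian Partners LP.
Chain via Highfield Energy Co. → Clearview Industries Corp. → Ridgefield Pharma AG (R2): 43% × 27% × 26% × 28% = 0.845208% of Meridian Partners LP.
Direct interest in Meridian Partners LP: 14%.
Aggregating (R1): 9.862755% + 0.845208% + 14% = 24.707963%.
24.707963% exceeds the 5% threshold, so Lior is a related party to Meridian Partners LP.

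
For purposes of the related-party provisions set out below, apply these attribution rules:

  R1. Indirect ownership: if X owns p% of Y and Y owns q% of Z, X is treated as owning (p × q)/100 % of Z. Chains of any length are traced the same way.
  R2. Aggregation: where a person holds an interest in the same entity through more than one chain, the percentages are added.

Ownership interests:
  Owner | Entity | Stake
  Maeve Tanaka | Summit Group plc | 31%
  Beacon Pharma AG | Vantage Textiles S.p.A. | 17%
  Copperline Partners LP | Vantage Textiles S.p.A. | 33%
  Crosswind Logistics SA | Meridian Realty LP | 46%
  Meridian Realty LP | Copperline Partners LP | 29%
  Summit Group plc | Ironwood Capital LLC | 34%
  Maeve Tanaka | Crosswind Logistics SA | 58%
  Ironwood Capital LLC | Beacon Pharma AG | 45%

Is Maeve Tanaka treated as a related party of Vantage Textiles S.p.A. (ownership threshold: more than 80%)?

Chain via Crosswind Logistics SA → Meridian Realty LP → Copperline Partners LP (R1): 58% × 46% × 29% × 33% = 2.553276% of Vantage Textiles S.p.A.
Chain via Summit Group plc → Ironwood Capital LLC → Beacon Pharma AG (R1): 31% × 34% × 45% × 17% = 0.80631% of Vantage Textiles S.p.A.
Aggregating (R2): 2.553276% + 0.80631% = 3.359586%.
3.359586% does not exceed the 80% threshold, so Maeve is not a related party to Vantage Textiles S.p.A.

No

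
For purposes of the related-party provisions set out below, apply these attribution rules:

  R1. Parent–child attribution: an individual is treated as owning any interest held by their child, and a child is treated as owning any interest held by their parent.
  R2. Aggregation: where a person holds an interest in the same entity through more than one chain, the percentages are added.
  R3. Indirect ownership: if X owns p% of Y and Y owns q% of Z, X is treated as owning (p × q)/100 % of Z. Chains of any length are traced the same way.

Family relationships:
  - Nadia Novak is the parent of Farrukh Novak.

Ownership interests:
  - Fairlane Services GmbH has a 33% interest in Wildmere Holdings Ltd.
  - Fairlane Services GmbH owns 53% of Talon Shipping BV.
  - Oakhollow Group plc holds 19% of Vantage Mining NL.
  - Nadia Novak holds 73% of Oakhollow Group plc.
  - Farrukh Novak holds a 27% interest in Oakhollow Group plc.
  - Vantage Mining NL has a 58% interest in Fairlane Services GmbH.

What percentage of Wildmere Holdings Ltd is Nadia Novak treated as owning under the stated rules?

3.6366%

By parent–child attribution (R1), Nadia Novak is treated as also owning Farrukh Novak's interest in Oakhollow Group plc, giving 73% + 27% = 100%.
Chain via Oakhollow Group plc → Vantage Mining NL → Fairlane Services GmbH (R3): 100% × 19% × 58% × 33% = 3.6366% of Wildmere Holdings Ltd.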